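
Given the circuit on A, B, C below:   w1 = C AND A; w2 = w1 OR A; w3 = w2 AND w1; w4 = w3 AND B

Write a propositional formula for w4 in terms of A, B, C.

(((C AND A) OR A) AND (C AND A)) AND B

w1 = C AND A
w2 = w1 OR A = (C AND A) OR A
w3 = w2 AND w1 = ((C AND A) OR A) AND (C AND A)
w4 = w3 AND B = (((C AND A) OR A) AND (C AND A)) AND B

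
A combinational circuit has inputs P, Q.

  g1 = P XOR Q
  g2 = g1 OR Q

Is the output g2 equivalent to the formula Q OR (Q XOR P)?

g1 = P XOR Q
g2 = g1 OR Q = (P XOR Q) OR Q
At P=0, Q=0: circuit gives 0, formula gives 0.
At P=0, Q=1: circuit gives 1, formula gives 1.
Agrees on all 4 inputs.

Yes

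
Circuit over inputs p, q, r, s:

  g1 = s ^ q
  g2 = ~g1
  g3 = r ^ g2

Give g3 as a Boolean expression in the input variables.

g1 = s ^ q
g2 = ~g1 = ~(s ^ q)
g3 = r ^ g2 = r ^ ~(s ^ q)

r ^ ~(s ^ q)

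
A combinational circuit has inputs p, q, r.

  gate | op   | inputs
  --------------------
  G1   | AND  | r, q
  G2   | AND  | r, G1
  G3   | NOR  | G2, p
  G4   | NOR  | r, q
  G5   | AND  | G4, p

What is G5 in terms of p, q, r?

(r NOR q) AND p

G4 = r NOR q
G5 = G4 AND p = (r NOR q) AND p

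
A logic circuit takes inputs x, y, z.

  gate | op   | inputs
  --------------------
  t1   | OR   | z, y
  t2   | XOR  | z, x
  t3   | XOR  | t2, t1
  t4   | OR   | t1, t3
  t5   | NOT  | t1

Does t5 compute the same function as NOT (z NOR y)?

t1 = z OR y
t5 = NOT t1 = NOT (z OR y)
At x=0, y=0, z=0: circuit gives 1, formula gives 0.

No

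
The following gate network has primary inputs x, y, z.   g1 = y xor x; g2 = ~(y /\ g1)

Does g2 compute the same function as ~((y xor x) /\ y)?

g1 = y xor x
g2 = ~(y /\ g1) = ~(y /\ (y xor x))
At x=0, y=1, z=0: circuit gives 0, formula gives 0.
At x=0, y=0, z=0: circuit gives 1, formula gives 1.
Agrees on all 8 inputs.

Yes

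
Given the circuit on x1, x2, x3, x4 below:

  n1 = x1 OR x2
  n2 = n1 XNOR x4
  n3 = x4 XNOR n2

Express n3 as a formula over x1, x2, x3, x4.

n1 = x1 OR x2
n2 = n1 XNOR x4 = (x1 OR x2) XNOR x4
n3 = x4 XNOR n2 = x4 XNOR ((x1 OR x2) XNOR x4)

x4 XNOR ((x1 OR x2) XNOR x4)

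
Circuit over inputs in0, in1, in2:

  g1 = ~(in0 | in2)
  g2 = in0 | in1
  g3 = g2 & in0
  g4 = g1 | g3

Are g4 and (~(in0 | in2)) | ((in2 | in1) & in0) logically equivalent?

No

g1 = ~(in0 | in2)
g2 = in0 | in1
g3 = g2 & in0 = (in0 | in1) & in0
g4 = g1 | g3 = (~(in0 | in2)) | ((in0 | in1) & in0)
At in0=1, in1=0, in2=0: circuit gives 1, formula gives 0.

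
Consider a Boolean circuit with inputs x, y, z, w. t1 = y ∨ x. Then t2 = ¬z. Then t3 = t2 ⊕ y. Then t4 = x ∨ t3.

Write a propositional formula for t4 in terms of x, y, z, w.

t2 = ¬z
t3 = t2 ⊕ y = ¬z ⊕ y
t4 = x ∨ t3 = x ∨ (¬z ⊕ y)

x ∨ (¬z ⊕ y)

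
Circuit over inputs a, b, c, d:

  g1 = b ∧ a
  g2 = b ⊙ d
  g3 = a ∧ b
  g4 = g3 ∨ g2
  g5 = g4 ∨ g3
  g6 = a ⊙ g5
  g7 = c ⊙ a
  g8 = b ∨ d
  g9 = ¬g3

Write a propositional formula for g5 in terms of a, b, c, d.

((a ∧ b) ∨ (b ⊙ d)) ∨ (a ∧ b)

g2 = b ⊙ d
g3 = a ∧ b
g4 = g3 ∨ g2 = (a ∧ b) ∨ (b ⊙ d)
g5 = g4 ∨ g3 = ((a ∧ b) ∨ (b ⊙ d)) ∨ (a ∧ b)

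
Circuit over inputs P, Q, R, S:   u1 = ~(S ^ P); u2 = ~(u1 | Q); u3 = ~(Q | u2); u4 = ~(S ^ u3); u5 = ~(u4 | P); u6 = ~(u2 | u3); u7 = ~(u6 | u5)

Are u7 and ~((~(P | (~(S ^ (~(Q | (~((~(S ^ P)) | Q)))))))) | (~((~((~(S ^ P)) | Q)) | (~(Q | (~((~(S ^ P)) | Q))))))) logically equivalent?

Yes

u1 = ~(S ^ P)
u2 = ~(u1 | Q) = ~((~(S ^ P)) | Q)
u3 = ~(Q | u2) = ~(Q | (~((~(S ^ P)) | Q)))
u4 = ~(S ^ u3) = ~(S ^ (~(Q | (~((~(S ^ P)) | Q)))))
u5 = ~(u4 | P) = ~((~(S ^ (~(Q | (~((~(S ^ P)) | Q)))))) | P)
u6 = ~(u2 | u3) = ~((~((~(S ^ P)) | Q)) | (~(Q | (~((~(S ^ P)) | Q)))))
u7 = ~(u6 | u5) = ~((~((~((~(S ^ P)) | Q)) | (~(Q | (~((~(S ^ P)) | Q)))))) | (~((~(S ^ (~(Q | (~((~(S ^ P)) | Q)))))) | P)))
At P=0, Q=0, R=0, S=0: circuit gives 0, formula gives 0.
At P=1, Q=0, R=0, S=0: circuit gives 1, formula gives 1.
Agrees on all 16 inputs.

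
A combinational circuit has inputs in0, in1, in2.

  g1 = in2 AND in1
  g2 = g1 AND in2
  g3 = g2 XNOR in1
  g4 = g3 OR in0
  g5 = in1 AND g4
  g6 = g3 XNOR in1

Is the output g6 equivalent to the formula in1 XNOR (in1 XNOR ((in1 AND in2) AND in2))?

Yes

g1 = in2 AND in1
g2 = g1 AND in2 = (in2 AND in1) AND in2
g3 = g2 XNOR in1 = ((in2 AND in1) AND in2) XNOR in1
g6 = g3 XNOR in1 = (((in2 AND in1) AND in2) XNOR in1) XNOR in1
At in0=0, in1=0, in2=0: circuit gives 0, formula gives 0.
At in0=0, in1=1, in2=1: circuit gives 1, formula gives 1.
Agrees on all 8 inputs.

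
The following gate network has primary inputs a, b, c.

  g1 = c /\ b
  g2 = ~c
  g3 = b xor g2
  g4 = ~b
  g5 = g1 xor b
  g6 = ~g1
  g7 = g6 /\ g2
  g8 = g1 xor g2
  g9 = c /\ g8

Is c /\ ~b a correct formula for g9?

No

g1 = c /\ b
g2 = ~c
g8 = g1 xor g2 = (c /\ b) xor ~c
g9 = c /\ g8 = c /\ ((c /\ b) xor ~c)
At a=0, b=0, c=1: circuit gives 0, formula gives 1.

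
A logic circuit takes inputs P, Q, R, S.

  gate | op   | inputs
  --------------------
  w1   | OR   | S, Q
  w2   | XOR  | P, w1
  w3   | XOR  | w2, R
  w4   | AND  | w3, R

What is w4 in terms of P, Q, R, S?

w1 = S OR Q
w2 = P XOR w1 = P XOR (S OR Q)
w3 = w2 XOR R = (P XOR (S OR Q)) XOR R
w4 = w3 AND R = ((P XOR (S OR Q)) XOR R) AND R

((P XOR (S OR Q)) XOR R) AND R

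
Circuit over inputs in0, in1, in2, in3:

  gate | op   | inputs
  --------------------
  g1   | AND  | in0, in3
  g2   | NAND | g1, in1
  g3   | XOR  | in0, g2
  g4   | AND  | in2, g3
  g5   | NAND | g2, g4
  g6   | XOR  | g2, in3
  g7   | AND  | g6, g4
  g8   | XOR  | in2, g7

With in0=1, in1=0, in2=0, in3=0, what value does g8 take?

g1 = 1 AND 0 = 0
g2 = 0 NAND 0 = 1
g3 = 1 XOR 1 = 0
g4 = 0 AND 0 = 0
g6 = 1 XOR 0 = 1
g7 = 1 AND 0 = 0
g8 = 0 XOR 0 = 0

0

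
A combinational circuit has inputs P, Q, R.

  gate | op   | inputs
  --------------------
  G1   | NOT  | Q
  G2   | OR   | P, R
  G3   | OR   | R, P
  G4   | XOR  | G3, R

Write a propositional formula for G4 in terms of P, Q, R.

G3 = R OR P
G4 = G3 XOR R = (R OR P) XOR R

(R OR P) XOR R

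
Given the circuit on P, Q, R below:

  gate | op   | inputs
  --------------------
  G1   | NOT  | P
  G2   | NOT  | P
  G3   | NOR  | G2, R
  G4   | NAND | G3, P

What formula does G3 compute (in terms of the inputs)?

NOT P NOR R

G2 = NOT P
G3 = G2 NOR R = NOT P NOR R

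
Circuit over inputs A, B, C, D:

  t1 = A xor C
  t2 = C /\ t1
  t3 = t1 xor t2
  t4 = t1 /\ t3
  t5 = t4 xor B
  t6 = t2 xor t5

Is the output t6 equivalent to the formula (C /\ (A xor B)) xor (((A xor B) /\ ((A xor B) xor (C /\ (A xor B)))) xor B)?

t1 = A xor C
t2 = C /\ t1 = C /\ (A xor C)
t3 = t1 xor t2 = (A xor C) xor (C /\ (A xor C))
t4 = t1 /\ t3 = (A xor C) /\ ((A xor C) xor (C /\ (A xor C)))
t5 = t4 xor B = ((A xor C) /\ ((A xor C) xor (C /\ (A xor C)))) xor B
t6 = t2 xor t5 = (C /\ (A xor C)) xor (((A xor C) /\ ((A xor C) xor (C /\ (A xor C)))) xor B)
At A=0, B=0, C=1, D=0: circuit gives 1, formula gives 0.

No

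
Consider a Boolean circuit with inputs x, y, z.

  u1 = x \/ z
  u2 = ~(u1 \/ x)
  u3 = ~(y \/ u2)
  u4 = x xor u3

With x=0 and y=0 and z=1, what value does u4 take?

1

u1 = 0 \/ 1 = 1
u2 = ~(1 \/ 0) = 0
u3 = ~(0 \/ 0) = 1
u4 = 0 xor 1 = 1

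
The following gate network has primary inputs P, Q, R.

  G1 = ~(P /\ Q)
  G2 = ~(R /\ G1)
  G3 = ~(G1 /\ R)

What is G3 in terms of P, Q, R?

G1 = ~(P /\ Q)
G3 = ~(G1 /\ R) = ~((~(P /\ Q)) /\ R)

~((~(P /\ Q)) /\ R)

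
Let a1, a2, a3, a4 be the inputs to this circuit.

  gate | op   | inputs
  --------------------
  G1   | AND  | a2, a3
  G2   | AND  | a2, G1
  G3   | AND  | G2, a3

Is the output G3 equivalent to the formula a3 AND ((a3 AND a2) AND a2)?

G1 = a2 AND a3
G2 = a2 AND G1 = a2 AND (a2 AND a3)
G3 = G2 AND a3 = (a2 AND (a2 AND a3)) AND a3
At a1=0, a2=0, a3=0, a4=0: circuit gives 0, formula gives 0.
At a1=0, a2=1, a3=1, a4=0: circuit gives 1, formula gives 1.
Agrees on all 16 inputs.

Yes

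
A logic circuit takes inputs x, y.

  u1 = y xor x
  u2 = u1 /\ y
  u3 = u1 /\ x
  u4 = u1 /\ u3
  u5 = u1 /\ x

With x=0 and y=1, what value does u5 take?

0

u1 = 1 xor 0 = 1
u5 = 1 /\ 0 = 0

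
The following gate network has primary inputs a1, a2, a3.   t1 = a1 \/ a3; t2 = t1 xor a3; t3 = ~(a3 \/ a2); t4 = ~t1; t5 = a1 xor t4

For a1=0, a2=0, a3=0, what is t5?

1

t1 = 0 \/ 0 = 0
t4 = ~0 = 1
t5 = 0 xor 1 = 1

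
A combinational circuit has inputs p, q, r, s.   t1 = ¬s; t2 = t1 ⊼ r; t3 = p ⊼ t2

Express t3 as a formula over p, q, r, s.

p ⊼ (¬s ⊼ r)

t1 = ¬s
t2 = t1 ⊼ r = ¬s ⊼ r
t3 = p ⊼ t2 = p ⊼ (¬s ⊼ r)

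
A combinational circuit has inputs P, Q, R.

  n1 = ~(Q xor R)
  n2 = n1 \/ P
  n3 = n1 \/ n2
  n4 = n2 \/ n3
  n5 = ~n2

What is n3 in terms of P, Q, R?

n1 = ~(Q xor R)
n2 = n1 \/ P = (~(Q xor R)) \/ P
n3 = n1 \/ n2 = (~(Q xor R)) \/ ((~(Q xor R)) \/ P)

(~(Q xor R)) \/ ((~(Q xor R)) \/ P)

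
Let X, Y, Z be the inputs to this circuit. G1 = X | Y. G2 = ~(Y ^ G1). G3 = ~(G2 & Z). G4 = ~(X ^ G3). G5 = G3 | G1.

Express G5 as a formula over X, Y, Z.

G1 = X | Y
G2 = ~(Y ^ G1) = ~(Y ^ (X | Y))
G3 = ~(G2 & Z) = ~((~(Y ^ (X | Y))) & Z)
G5 = G3 | G1 = (~((~(Y ^ (X | Y))) & Z)) | (X | Y)

(~((~(Y ^ (X | Y))) & Z)) | (X | Y)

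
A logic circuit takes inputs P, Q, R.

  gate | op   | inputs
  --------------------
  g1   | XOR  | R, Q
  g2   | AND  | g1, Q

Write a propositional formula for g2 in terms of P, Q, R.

(R XOR Q) AND Q

g1 = R XOR Q
g2 = g1 AND Q = (R XOR Q) AND Q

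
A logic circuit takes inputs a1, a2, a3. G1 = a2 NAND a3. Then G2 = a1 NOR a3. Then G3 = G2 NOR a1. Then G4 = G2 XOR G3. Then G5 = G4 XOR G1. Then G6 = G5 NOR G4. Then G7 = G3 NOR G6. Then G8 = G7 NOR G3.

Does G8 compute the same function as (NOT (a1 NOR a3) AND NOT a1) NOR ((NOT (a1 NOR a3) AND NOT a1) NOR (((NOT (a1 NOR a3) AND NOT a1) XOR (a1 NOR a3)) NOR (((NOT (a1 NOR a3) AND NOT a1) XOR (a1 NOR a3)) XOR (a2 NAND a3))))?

G1 = a2 NAND a3
G2 = a1 NOR a3
G3 = G2 NOR a1 = (a1 NOR a3) NOR a1
G4 = G2 XOR G3 = (a1 NOR a3) XOR ((a1 NOR a3) NOR a1)
G5 = G4 XOR G1 = ((a1 NOR a3) XOR ((a1 NOR a3) NOR a1)) XOR (a2 NAND a3)
G6 = G5 NOR G4 = (((a1 NOR a3) XOR ((a1 NOR a3) NOR a1)) XOR (a2 NAND a3)) NOR ((a1 NOR a3) XOR ((a1 NOR a3) NOR a1))
G7 = G3 NOR G6 = ((a1 NOR a3) NOR a1) NOR ((((a1 NOR a3) XOR ((a1 NOR a3) NOR a1)) XOR (a2 NAND a3)) NOR ((a1 NOR a3) XOR ((a1 NOR a3) NOR a1)))
G8 = G7 NOR G3 = (((a1 NOR a3) NOR a1) NOR ((((a1 NOR a3) XOR ((a1 NOR a3) NOR a1)) XOR (a2 NAND a3)) NOR ((a1 NOR a3) XOR ((a1 NOR a3) NOR a1)))) NOR ((a1 NOR a3) NOR a1)
At a1=0, a2=0, a3=0: circuit gives 0, formula gives 0.
At a1=1, a2=1, a3=1: circuit gives 1, formula gives 1.
Agrees on all 8 inputs.

Yes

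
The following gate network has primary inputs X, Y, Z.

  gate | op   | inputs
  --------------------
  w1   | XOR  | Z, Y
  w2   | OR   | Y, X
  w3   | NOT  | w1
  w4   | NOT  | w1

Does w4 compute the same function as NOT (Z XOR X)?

No

w1 = Z XOR Y
w4 = NOT w1 = NOT (Z XOR Y)
At X=0, Y=1, Z=0: circuit gives 0, formula gives 1.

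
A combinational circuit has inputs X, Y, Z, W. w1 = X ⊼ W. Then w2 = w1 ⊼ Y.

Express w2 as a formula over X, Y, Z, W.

w1 = X ⊼ W
w2 = w1 ⊼ Y = (X ⊼ W) ⊼ Y

(X ⊼ W) ⊼ Y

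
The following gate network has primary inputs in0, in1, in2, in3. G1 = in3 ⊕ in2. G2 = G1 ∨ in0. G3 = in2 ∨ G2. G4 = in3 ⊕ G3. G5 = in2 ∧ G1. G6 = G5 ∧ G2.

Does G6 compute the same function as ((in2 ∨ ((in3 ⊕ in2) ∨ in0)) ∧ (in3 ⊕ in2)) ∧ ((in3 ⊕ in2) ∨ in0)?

G1 = in3 ⊕ in2
G2 = G1 ∨ in0 = (in3 ⊕ in2) ∨ in0
G5 = in2 ∧ G1 = in2 ∧ (in3 ⊕ in2)
G6 = G5 ∧ G2 = (in2 ∧ (in3 ⊕ in2)) ∧ ((in3 ⊕ in2) ∨ in0)
At in0=0, in1=0, in2=0, in3=1: circuit gives 0, formula gives 1.

No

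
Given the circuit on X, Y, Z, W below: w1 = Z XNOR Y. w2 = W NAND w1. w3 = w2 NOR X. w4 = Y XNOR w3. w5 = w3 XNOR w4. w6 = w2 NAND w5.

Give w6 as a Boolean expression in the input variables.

(W NAND (Z XNOR Y)) NAND (((W NAND (Z XNOR Y)) NOR X) XNOR (Y XNOR ((W NAND (Z XNOR Y)) NOR X)))

w1 = Z XNOR Y
w2 = W NAND w1 = W NAND (Z XNOR Y)
w3 = w2 NOR X = (W NAND (Z XNOR Y)) NOR X
w4 = Y XNOR w3 = Y XNOR ((W NAND (Z XNOR Y)) NOR X)
w5 = w3 XNOR w4 = ((W NAND (Z XNOR Y)) NOR X) XNOR (Y XNOR ((W NAND (Z XNOR Y)) NOR X))
w6 = w2 NAND w5 = (W NAND (Z XNOR Y)) NAND (((W NAND (Z XNOR Y)) NOR X) XNOR (Y XNOR ((W NAND (Z XNOR Y)) NOR X)))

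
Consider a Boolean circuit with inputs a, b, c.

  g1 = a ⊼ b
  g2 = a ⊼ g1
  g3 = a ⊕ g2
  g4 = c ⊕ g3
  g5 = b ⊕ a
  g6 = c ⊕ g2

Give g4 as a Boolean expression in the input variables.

c ⊕ (a ⊕ (a ⊼ (a ⊼ b)))

g1 = a ⊼ b
g2 = a ⊼ g1 = a ⊼ (a ⊼ b)
g3 = a ⊕ g2 = a ⊕ (a ⊼ (a ⊼ b))
g4 = c ⊕ g3 = c ⊕ (a ⊕ (a ⊼ (a ⊼ b)))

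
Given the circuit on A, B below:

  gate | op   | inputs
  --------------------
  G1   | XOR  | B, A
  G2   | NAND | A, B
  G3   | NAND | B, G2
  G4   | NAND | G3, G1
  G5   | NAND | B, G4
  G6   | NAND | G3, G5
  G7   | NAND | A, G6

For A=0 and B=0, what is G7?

G1 = 0 XOR 0 = 0
G2 = 0 NAND 0 = 1
G3 = 0 NAND 1 = 1
G4 = 1 NAND 0 = 1
G5 = 0 NAND 1 = 1
G6 = 1 NAND 1 = 0
G7 = 0 NAND 0 = 1

1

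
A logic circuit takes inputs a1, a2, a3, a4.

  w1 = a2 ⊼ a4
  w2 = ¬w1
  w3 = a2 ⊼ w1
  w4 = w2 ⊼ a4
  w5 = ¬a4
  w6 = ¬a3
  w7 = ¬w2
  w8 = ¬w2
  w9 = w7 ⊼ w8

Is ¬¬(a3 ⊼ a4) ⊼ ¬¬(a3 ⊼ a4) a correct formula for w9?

w1 = a2 ⊼ a4
w2 = ¬w1 = ¬(a2 ⊼ a4)
w7 = ¬w2 = ¬¬(a2 ⊼ a4)
w8 = ¬w2 = ¬¬(a2 ⊼ a4)
w9 = w7 ⊼ w8 = ¬¬(a2 ⊼ a4) ⊼ ¬¬(a2 ⊼ a4)
At a1=0, a2=0, a3=1, a4=1: circuit gives 0, formula gives 1.

No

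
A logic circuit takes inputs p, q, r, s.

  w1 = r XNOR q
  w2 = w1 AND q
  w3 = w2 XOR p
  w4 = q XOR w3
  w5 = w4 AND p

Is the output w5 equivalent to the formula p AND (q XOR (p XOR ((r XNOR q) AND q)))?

w1 = r XNOR q
w2 = w1 AND q = (r XNOR q) AND q
w3 = w2 XOR p = ((r XNOR q) AND q) XOR p
w4 = q XOR w3 = q XOR (((r XNOR q) AND q) XOR p)
w5 = w4 AND p = (q XOR (((r XNOR q) AND q) XOR p)) AND p
At p=0, q=0, r=0, s=0: circuit gives 0, formula gives 0.
At p=1, q=0, r=0, s=0: circuit gives 1, formula gives 1.
Agrees on all 16 inputs.

Yes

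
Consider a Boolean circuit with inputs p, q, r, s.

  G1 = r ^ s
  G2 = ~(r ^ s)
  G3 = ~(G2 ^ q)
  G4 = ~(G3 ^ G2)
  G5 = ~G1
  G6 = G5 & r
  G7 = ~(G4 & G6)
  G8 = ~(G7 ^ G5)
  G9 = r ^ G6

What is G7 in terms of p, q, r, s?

~((~((~((~(r ^ s)) ^ q)) ^ (~(r ^ s)))) & (~(r ^ s) & r))

G1 = r ^ s
G2 = ~(r ^ s)
G3 = ~(G2 ^ q) = ~((~(r ^ s)) ^ q)
G4 = ~(G3 ^ G2) = ~((~((~(r ^ s)) ^ q)) ^ (~(r ^ s)))
G5 = ~G1 = ~(r ^ s)
G6 = G5 & r = ~(r ^ s) & r
G7 = ~(G4 & G6) = ~((~((~((~(r ^ s)) ^ q)) ^ (~(r ^ s)))) & (~(r ^ s) & r))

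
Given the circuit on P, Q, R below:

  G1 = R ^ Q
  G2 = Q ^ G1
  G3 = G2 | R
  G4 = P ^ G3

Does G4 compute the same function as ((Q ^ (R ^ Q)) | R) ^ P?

Yes

G1 = R ^ Q
G2 = Q ^ G1 = Q ^ (R ^ Q)
G3 = G2 | R = (Q ^ (R ^ Q)) | R
G4 = P ^ G3 = P ^ ((Q ^ (R ^ Q)) | R)
At P=0, Q=0, R=0: circuit gives 0, formula gives 0.
At P=0, Q=0, R=1: circuit gives 1, formula gives 1.
Agrees on all 8 inputs.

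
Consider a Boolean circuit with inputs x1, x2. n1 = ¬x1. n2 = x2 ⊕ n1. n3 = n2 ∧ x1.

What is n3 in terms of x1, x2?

n1 = ¬x1
n2 = x2 ⊕ n1 = x2 ⊕ ¬x1
n3 = n2 ∧ x1 = (x2 ⊕ ¬x1) ∧ x1

(x2 ⊕ ¬x1) ∧ x1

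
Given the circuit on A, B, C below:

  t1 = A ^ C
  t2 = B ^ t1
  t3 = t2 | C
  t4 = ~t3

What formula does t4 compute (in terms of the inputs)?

~((B ^ (A ^ C)) | C)

t1 = A ^ C
t2 = B ^ t1 = B ^ (A ^ C)
t3 = t2 | C = (B ^ (A ^ C)) | C
t4 = ~t3 = ~((B ^ (A ^ C)) | C)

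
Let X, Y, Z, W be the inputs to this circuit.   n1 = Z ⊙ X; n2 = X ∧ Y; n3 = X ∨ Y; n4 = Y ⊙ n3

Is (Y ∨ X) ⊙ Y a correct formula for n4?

Yes

n3 = X ∨ Y
n4 = Y ⊙ n3 = Y ⊙ (X ∨ Y)
At X=1, Y=0, Z=0, W=0: circuit gives 0, formula gives 0.
At X=0, Y=0, Z=0, W=0: circuit gives 1, formula gives 1.
Agrees on all 16 inputs.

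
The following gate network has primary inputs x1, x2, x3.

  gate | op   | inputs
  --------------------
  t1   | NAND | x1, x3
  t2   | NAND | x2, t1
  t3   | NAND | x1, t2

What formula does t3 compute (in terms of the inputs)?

t1 = x1 NAND x3
t2 = x2 NAND t1 = x2 NAND (x1 NAND x3)
t3 = x1 NAND t2 = x1 NAND (x2 NAND (x1 NAND x3))

x1 NAND (x2 NAND (x1 NAND x3))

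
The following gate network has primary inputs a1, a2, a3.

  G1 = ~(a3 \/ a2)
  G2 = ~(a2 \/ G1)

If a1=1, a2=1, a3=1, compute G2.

0

G1 = ~(1 \/ 1) = 0
G2 = ~(1 \/ 0) = 0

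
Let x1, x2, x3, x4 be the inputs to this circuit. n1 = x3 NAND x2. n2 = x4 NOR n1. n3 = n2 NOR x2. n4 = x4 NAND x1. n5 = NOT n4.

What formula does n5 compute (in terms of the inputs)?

NOT (x4 NAND x1)

n4 = x4 NAND x1
n5 = NOT n4 = NOT (x4 NAND x1)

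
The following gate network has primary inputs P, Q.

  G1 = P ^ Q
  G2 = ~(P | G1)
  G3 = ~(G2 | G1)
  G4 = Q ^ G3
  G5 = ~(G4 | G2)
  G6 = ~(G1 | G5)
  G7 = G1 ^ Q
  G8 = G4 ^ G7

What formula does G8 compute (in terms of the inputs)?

(Q ^ (~((~(P | (P ^ Q))) | (P ^ Q)))) ^ ((P ^ Q) ^ Q)

G1 = P ^ Q
G2 = ~(P | G1) = ~(P | (P ^ Q))
G3 = ~(G2 | G1) = ~((~(P | (P ^ Q))) | (P ^ Q))
G4 = Q ^ G3 = Q ^ (~((~(P | (P ^ Q))) | (P ^ Q)))
G7 = G1 ^ Q = (P ^ Q) ^ Q
G8 = G4 ^ G7 = (Q ^ (~((~(P | (P ^ Q))) | (P ^ Q)))) ^ ((P ^ Q) ^ Q)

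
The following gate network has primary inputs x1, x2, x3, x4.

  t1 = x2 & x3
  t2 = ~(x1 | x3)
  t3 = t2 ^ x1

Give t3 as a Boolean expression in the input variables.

t2 = ~(x1 | x3)
t3 = t2 ^ x1 = (~(x1 | x3)) ^ x1

(~(x1 | x3)) ^ x1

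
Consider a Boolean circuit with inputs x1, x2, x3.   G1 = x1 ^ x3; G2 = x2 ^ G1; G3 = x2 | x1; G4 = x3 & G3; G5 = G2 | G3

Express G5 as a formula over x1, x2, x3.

(x2 ^ (x1 ^ x3)) | (x2 | x1)

G1 = x1 ^ x3
G2 = x2 ^ G1 = x2 ^ (x1 ^ x3)
G3 = x2 | x1
G5 = G2 | G3 = (x2 ^ (x1 ^ x3)) | (x2 | x1)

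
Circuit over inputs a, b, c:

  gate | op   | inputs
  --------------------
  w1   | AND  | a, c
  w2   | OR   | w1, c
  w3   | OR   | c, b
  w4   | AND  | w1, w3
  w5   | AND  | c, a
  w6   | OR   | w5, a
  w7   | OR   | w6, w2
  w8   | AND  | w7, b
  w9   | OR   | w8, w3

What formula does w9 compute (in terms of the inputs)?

w1 = a AND c
w2 = w1 OR c = (a AND c) OR c
w3 = c OR b
w5 = c AND a
w6 = w5 OR a = (c AND a) OR a
w7 = w6 OR w2 = ((c AND a) OR a) OR ((a AND c) OR c)
w8 = w7 AND b = (((c AND a) OR a) OR ((a AND c) OR c)) AND b
w9 = w8 OR w3 = ((((c AND a) OR a) OR ((a AND c) OR c)) AND b) OR (c OR b)

((((c AND a) OR a) OR ((a AND c) OR c)) AND b) OR (c OR b)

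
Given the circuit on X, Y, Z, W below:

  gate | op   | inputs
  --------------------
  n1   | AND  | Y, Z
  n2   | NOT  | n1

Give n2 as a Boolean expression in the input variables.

NOT (Y AND Z)

n1 = Y AND Z
n2 = NOT n1 = NOT (Y AND Z)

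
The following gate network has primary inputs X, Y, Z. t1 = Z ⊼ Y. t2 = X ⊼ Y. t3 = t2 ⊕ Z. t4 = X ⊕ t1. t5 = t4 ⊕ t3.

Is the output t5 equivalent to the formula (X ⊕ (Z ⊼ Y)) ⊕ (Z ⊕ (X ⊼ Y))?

Yes

t1 = Z ⊼ Y
t2 = X ⊼ Y
t3 = t2 ⊕ Z = (X ⊼ Y) ⊕ Z
t4 = X ⊕ t1 = X ⊕ (Z ⊼ Y)
t5 = t4 ⊕ t3 = (X ⊕ (Z ⊼ Y)) ⊕ ((X ⊼ Y) ⊕ Z)
At X=0, Y=0, Z=0: circuit gives 0, formula gives 0.
At X=0, Y=0, Z=1: circuit gives 1, formula gives 1.
Agrees on all 8 inputs.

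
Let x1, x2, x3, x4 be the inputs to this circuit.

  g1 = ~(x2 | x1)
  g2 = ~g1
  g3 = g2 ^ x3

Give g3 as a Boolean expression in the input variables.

g1 = ~(x2 | x1)
g2 = ~g1 = ~(~(x2 | x1))
g3 = g2 ^ x3 = ~(~(x2 | x1)) ^ x3

~(~(x2 | x1)) ^ x3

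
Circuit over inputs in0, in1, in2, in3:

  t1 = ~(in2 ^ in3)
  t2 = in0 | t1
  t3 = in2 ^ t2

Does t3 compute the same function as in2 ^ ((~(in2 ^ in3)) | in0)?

Yes

t1 = ~(in2 ^ in3)
t2 = in0 | t1 = in0 | (~(in2 ^ in3))
t3 = in2 ^ t2 = in2 ^ (in0 | (~(in2 ^ in3)))
At in0=0, in1=0, in2=0, in3=1: circuit gives 0, formula gives 0.
At in0=0, in1=0, in2=0, in3=0: circuit gives 1, formula gives 1.
Agrees on all 16 inputs.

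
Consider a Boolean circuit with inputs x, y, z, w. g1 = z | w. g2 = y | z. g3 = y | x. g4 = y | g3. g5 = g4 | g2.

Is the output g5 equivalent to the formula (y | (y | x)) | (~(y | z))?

No

g2 = y | z
g3 = y | x
g4 = y | g3 = y | (y | x)
g5 = g4 | g2 = (y | (y | x)) | (y | z)
At x=0, y=0, z=0, w=0: circuit gives 0, formula gives 1.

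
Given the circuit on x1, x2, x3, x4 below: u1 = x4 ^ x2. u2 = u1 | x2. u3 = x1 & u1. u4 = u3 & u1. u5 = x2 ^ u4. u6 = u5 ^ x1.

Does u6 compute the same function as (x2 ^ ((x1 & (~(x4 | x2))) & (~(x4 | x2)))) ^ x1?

No

u1 = x4 ^ x2
u3 = x1 & u1 = x1 & (x4 ^ x2)
u4 = u3 & u1 = (x1 & (x4 ^ x2)) & (x4 ^ x2)
u5 = x2 ^ u4 = x2 ^ ((x1 & (x4 ^ x2)) & (x4 ^ x2))
u6 = u5 ^ x1 = (x2 ^ ((x1 & (x4 ^ x2)) & (x4 ^ x2))) ^ x1
At x1=1, x2=0, x3=0, x4=0: circuit gives 1, formula gives 0.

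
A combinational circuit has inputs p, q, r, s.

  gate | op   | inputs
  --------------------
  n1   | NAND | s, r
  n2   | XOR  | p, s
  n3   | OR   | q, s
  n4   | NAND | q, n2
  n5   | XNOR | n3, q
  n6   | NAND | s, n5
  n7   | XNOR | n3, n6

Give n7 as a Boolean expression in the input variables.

(q OR s) XNOR (s NAND ((q OR s) XNOR q))

n3 = q OR s
n5 = n3 XNOR q = (q OR s) XNOR q
n6 = s NAND n5 = s NAND ((q OR s) XNOR q)
n7 = n3 XNOR n6 = (q OR s) XNOR (s NAND ((q OR s) XNOR q))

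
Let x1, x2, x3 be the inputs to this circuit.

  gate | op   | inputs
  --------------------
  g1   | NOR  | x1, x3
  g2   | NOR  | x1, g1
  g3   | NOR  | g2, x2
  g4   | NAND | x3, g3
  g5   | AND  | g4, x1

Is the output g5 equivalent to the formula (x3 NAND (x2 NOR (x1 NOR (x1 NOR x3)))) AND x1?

g1 = x1 NOR x3
g2 = x1 NOR g1 = x1 NOR (x1 NOR x3)
g3 = g2 NOR x2 = (x1 NOR (x1 NOR x3)) NOR x2
g4 = x3 NAND g3 = x3 NAND ((x1 NOR (x1 NOR x3)) NOR x2)
g5 = g4 AND x1 = (x3 NAND ((x1 NOR (x1 NOR x3)) NOR x2)) AND x1
At x1=0, x2=0, x3=0: circuit gives 0, formula gives 0.
At x1=1, x2=0, x3=0: circuit gives 1, formula gives 1.
Agrees on all 8 inputs.

Yes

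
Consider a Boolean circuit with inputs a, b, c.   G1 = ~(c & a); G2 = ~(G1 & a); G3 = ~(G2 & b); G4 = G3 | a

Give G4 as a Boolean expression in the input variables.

(~((~((~(c & a)) & a)) & b)) | a

G1 = ~(c & a)
G2 = ~(G1 & a) = ~((~(c & a)) & a)
G3 = ~(G2 & b) = ~((~((~(c & a)) & a)) & b)
G4 = G3 | a = (~((~((~(c & a)) & a)) & b)) | a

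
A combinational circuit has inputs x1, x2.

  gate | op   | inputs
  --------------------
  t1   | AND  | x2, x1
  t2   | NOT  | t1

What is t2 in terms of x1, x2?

NOT (x2 AND x1)

t1 = x2 AND x1
t2 = NOT t1 = NOT (x2 AND x1)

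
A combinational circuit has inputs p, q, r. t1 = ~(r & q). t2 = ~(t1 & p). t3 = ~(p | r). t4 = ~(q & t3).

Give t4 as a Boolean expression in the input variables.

~(q & (~(p | r)))

t3 = ~(p | r)
t4 = ~(q & t3) = ~(q & (~(p | r)))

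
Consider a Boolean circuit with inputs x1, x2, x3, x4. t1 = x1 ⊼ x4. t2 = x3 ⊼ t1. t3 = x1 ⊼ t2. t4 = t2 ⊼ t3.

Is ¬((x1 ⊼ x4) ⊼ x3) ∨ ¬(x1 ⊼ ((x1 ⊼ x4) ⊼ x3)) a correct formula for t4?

t1 = x1 ⊼ x4
t2 = x3 ⊼ t1 = x3 ⊼ (x1 ⊼ x4)
t3 = x1 ⊼ t2 = x1 ⊼ (x3 ⊼ (x1 ⊼ x4))
t4 = t2 ⊼ t3 = (x3 ⊼ (x1 ⊼ x4)) ⊼ (x1 ⊼ (x3 ⊼ (x1 ⊼ x4)))
At x1=0, x2=0, x3=0, x4=0: circuit gives 0, formula gives 0.
At x1=0, x2=0, x3=1, x4=0: circuit gives 1, formula gives 1.
Agrees on all 16 inputs.

Yes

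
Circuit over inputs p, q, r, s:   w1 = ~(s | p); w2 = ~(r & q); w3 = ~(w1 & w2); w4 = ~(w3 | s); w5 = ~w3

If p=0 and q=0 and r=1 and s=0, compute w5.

1

w1 = ~(0 | 0) = 1
w2 = ~(1 & 0) = 1
w3 = ~(1 & 1) = 0
w5 = ~0 = 1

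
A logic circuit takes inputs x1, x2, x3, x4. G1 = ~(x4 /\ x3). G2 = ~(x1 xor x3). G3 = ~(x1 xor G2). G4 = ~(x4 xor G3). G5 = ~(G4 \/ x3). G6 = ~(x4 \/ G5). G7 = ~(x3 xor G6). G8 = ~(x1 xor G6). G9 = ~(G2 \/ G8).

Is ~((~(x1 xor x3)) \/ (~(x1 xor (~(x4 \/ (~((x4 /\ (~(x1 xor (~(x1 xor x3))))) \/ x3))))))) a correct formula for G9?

No

G2 = ~(x1 xor x3)
G3 = ~(x1 xor G2) = ~(x1 xor (~(x1 xor x3)))
G4 = ~(x4 xor G3) = ~(x4 xor (~(x1 xor (~(x1 xor x3)))))
G5 = ~(G4 \/ x3) = ~((~(x4 xor (~(x1 xor (~(x1 xor x3)))))) \/ x3)
G6 = ~(x4 \/ G5) = ~(x4 \/ (~((~(x4 xor (~(x1 xor (~(x1 xor x3)))))) \/ x3)))
G8 = ~(x1 xor G6) = ~(x1 xor (~(x4 \/ (~((~(x4 xor (~(x1 xor (~(x1 xor x3)))))) \/ x3)))))
G9 = ~(G2 \/ G8) = ~((~(x1 xor x3)) \/ (~(x1 xor (~(x4 \/ (~((~(x4 xor (~(x1 xor (~(x1 xor x3)))))) \/ x3)))))))
At x1=1, x2=0, x3=0, x4=0: circuit gives 0, formula gives 1.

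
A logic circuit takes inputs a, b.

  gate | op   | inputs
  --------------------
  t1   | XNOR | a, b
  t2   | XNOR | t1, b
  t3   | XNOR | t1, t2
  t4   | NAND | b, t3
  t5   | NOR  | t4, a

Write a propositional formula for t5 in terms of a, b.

(b NAND ((a XNOR b) XNOR ((a XNOR b) XNOR b))) NOR a

t1 = a XNOR b
t2 = t1 XNOR b = (a XNOR b) XNOR b
t3 = t1 XNOR t2 = (a XNOR b) XNOR ((a XNOR b) XNOR b)
t4 = b NAND t3 = b NAND ((a XNOR b) XNOR ((a XNOR b) XNOR b))
t5 = t4 NOR a = (b NAND ((a XNOR b) XNOR ((a XNOR b) XNOR b))) NOR a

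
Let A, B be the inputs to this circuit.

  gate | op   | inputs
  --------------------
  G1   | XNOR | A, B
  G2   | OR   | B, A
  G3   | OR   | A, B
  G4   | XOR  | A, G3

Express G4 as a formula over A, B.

G3 = A OR B
G4 = A XOR G3 = A XOR (A OR B)

A XOR (A OR B)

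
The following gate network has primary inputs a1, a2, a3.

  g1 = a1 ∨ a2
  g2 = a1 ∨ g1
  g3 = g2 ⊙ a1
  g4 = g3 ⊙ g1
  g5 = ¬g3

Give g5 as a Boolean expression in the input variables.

g1 = a1 ∨ a2
g2 = a1 ∨ g1 = a1 ∨ (a1 ∨ a2)
g3 = g2 ⊙ a1 = (a1 ∨ (a1 ∨ a2)) ⊙ a1
g5 = ¬g3 = ¬((a1 ∨ (a1 ∨ a2)) ⊙ a1)

¬((a1 ∨ (a1 ∨ a2)) ⊙ a1)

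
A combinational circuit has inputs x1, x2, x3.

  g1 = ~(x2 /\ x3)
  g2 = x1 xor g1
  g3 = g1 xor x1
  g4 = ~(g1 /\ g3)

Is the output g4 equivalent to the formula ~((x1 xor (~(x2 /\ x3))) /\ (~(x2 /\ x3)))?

g1 = ~(x2 /\ x3)
g3 = g1 xor x1 = (~(x2 /\ x3)) xor x1
g4 = ~(g1 /\ g3) = ~((~(x2 /\ x3)) /\ ((~(x2 /\ x3)) xor x1))
At x1=0, x2=0, x3=0: circuit gives 0, formula gives 0.
At x1=0, x2=1, x3=1: circuit gives 1, formula gives 1.
Agrees on all 8 inputs.

Yes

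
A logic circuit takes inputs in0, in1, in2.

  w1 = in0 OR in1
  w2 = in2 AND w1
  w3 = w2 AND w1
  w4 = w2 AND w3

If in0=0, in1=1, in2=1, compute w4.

w1 = 0 OR 1 = 1
w2 = 1 AND 1 = 1
w3 = 1 AND 1 = 1
w4 = 1 AND 1 = 1

1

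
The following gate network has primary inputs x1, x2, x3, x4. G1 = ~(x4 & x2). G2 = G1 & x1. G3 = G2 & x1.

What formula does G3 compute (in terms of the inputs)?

((~(x4 & x2)) & x1) & x1

G1 = ~(x4 & x2)
G2 = G1 & x1 = (~(x4 & x2)) & x1
G3 = G2 & x1 = ((~(x4 & x2)) & x1) & x1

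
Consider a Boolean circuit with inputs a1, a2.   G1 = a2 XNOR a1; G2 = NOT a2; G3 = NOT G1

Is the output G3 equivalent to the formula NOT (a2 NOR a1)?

G1 = a2 XNOR a1
G3 = NOT G1 = NOT (a2 XNOR a1)
At a1=1, a2=1: circuit gives 0, formula gives 1.

No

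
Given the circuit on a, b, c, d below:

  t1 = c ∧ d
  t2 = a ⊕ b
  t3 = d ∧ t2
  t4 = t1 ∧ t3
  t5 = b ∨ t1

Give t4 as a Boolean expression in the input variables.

t1 = c ∧ d
t2 = a ⊕ b
t3 = d ∧ t2 = d ∧ (a ⊕ b)
t4 = t1 ∧ t3 = (c ∧ d) ∧ (d ∧ (a ⊕ b))

(c ∧ d) ∧ (d ∧ (a ⊕ b))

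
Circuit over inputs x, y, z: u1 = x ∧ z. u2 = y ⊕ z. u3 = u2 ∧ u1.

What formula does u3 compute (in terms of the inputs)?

(y ⊕ z) ∧ (x ∧ z)

u1 = x ∧ z
u2 = y ⊕ z
u3 = u2 ∧ u1 = (y ⊕ z) ∧ (x ∧ z)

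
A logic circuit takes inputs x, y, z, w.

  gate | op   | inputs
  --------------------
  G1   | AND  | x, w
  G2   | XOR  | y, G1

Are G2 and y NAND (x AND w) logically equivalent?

No

G1 = x AND w
G2 = y XOR G1 = y XOR (x AND w)
At x=0, y=0, z=0, w=0: circuit gives 0, formula gives 1.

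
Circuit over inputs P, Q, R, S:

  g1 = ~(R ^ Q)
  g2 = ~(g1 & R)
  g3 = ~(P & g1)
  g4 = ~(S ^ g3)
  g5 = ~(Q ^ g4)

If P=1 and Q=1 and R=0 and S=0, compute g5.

g1 = ~(0 ^ 1) = 0
g3 = ~(1 & 0) = 1
g4 = ~(0 ^ 1) = 0
g5 = ~(1 ^ 0) = 0

0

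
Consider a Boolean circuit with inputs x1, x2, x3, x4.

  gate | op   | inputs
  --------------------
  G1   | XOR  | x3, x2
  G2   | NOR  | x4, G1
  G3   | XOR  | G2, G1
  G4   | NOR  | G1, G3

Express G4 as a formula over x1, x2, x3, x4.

G1 = x3 XOR x2
G2 = x4 NOR G1 = x4 NOR (x3 XOR x2)
G3 = G2 XOR G1 = (x4 NOR (x3 XOR x2)) XOR (x3 XOR x2)
G4 = G1 NOR G3 = (x3 XOR x2) NOR ((x4 NOR (x3 XOR x2)) XOR (x3 XOR x2))

(x3 XOR x2) NOR ((x4 NOR (x3 XOR x2)) XOR (x3 XOR x2))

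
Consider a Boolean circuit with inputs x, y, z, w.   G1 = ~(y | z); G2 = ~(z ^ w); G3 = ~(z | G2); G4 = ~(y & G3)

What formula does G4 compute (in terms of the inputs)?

~(y & (~(z | (~(z ^ w)))))

G2 = ~(z ^ w)
G3 = ~(z | G2) = ~(z | (~(z ^ w)))
G4 = ~(y & G3) = ~(y & (~(z | (~(z ^ w)))))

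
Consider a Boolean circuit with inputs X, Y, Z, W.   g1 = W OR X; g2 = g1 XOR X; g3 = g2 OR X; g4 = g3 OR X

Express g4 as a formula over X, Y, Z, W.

g1 = W OR X
g2 = g1 XOR X = (W OR X) XOR X
g3 = g2 OR X = ((W OR X) XOR X) OR X
g4 = g3 OR X = (((W OR X) XOR X) OR X) OR X

(((W OR X) XOR X) OR X) OR X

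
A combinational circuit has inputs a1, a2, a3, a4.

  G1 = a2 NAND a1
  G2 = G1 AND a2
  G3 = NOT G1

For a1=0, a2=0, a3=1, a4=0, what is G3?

0

G1 = 0 NAND 0 = 1
G3 = NOT 1 = 0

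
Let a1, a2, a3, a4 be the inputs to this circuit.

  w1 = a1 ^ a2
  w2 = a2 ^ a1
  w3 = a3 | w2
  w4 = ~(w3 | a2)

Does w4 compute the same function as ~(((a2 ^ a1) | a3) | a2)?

Yes

w2 = a2 ^ a1
w3 = a3 | w2 = a3 | (a2 ^ a1)
w4 = ~(w3 | a2) = ~((a3 | (a2 ^ a1)) | a2)
At a1=0, a2=0, a3=1, a4=0: circuit gives 0, formula gives 0.
At a1=0, a2=0, a3=0, a4=0: circuit gives 1, formula gives 1.
Agrees on all 16 inputs.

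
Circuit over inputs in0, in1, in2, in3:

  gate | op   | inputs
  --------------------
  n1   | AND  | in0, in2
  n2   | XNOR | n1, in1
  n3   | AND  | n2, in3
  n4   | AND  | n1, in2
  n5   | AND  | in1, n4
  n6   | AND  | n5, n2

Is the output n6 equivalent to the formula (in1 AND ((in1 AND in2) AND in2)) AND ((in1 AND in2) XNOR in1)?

No

n1 = in0 AND in2
n2 = n1 XNOR in1 = (in0 AND in2) XNOR in1
n4 = n1 AND in2 = (in0 AND in2) AND in2
n5 = in1 AND n4 = in1 AND ((in0 AND in2) AND in2)
n6 = n5 AND n2 = (in1 AND ((in0 AND in2) AND in2)) AND ((in0 AND in2) XNOR in1)
At in0=0, in1=1, in2=1, in3=0: circuit gives 0, formula gives 1.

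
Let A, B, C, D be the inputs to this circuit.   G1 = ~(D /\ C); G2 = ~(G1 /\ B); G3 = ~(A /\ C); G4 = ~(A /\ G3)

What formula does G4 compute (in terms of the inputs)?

G3 = ~(A /\ C)
G4 = ~(A /\ G3) = ~(A /\ (~(A /\ C)))

~(A /\ (~(A /\ C)))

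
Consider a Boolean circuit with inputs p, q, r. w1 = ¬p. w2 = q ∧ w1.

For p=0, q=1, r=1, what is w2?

1

w1 = ¬0 = 1
w2 = 1 ∧ 1 = 1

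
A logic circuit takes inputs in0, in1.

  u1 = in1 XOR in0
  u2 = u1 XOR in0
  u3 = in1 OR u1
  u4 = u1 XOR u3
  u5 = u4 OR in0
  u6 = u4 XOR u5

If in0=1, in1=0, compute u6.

u1 = 0 XOR 1 = 1
u3 = 0 OR 1 = 1
u4 = 1 XOR 1 = 0
u5 = 0 OR 1 = 1
u6 = 0 XOR 1 = 1

1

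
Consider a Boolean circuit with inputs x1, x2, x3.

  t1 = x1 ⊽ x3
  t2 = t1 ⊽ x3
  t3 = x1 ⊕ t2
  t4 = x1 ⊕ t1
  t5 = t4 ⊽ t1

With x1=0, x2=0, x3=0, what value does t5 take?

t1 = 0 ⊽ 0 = 1
t4 = 0 ⊕ 1 = 1
t5 = 1 ⊽ 1 = 0

0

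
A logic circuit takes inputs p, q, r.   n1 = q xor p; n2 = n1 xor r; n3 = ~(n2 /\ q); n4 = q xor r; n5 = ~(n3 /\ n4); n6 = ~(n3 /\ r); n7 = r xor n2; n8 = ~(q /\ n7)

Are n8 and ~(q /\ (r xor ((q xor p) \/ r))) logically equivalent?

n1 = q xor p
n2 = n1 xor r = (q xor p) xor r
n7 = r xor n2 = r xor ((q xor p) xor r)
n8 = ~(q /\ n7) = ~(q /\ (r xor ((q xor p) xor r)))
At p=0, q=1, r=1: circuit gives 0, formula gives 1.

No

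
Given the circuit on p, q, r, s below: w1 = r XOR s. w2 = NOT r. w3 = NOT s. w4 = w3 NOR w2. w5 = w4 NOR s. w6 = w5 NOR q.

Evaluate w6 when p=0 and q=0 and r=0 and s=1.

1

w2 = NOT 0 = 1
w3 = NOT 1 = 0
w4 = 0 NOR 1 = 0
w5 = 0 NOR 1 = 0
w6 = 0 NOR 0 = 1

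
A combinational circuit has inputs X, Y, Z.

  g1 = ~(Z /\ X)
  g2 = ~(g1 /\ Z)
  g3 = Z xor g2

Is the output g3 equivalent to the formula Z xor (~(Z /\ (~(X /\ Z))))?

g1 = ~(Z /\ X)
g2 = ~(g1 /\ Z) = ~((~(Z /\ X)) /\ Z)
g3 = Z xor g2 = Z xor (~((~(Z /\ X)) /\ Z))
At X=1, Y=0, Z=1: circuit gives 0, formula gives 0.
At X=0, Y=0, Z=0: circuit gives 1, formula gives 1.
Agrees on all 8 inputs.

Yes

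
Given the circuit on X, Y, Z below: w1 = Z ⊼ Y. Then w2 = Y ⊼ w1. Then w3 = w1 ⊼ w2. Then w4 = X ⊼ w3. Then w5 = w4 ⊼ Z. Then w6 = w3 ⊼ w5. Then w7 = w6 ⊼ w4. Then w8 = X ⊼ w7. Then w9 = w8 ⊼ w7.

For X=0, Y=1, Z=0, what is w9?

0

w1 = 0 ⊼ 1 = 1
w2 = 1 ⊼ 1 = 0
w3 = 1 ⊼ 0 = 1
w4 = 0 ⊼ 1 = 1
w5 = 1 ⊼ 0 = 1
w6 = 1 ⊼ 1 = 0
w7 = 0 ⊼ 1 = 1
w8 = 0 ⊼ 1 = 1
w9 = 1 ⊼ 1 = 0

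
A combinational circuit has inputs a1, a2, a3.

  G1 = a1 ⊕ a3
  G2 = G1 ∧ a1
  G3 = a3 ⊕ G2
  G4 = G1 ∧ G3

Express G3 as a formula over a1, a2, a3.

a3 ⊕ ((a1 ⊕ a3) ∧ a1)

G1 = a1 ⊕ a3
G2 = G1 ∧ a1 = (a1 ⊕ a3) ∧ a1
G3 = a3 ⊕ G2 = a3 ⊕ ((a1 ⊕ a3) ∧ a1)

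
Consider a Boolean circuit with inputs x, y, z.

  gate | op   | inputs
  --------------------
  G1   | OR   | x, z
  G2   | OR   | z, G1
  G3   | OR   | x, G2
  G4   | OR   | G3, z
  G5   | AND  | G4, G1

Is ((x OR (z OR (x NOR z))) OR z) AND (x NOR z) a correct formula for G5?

No

G1 = x OR z
G2 = z OR G1 = z OR (x OR z)
G3 = x OR G2 = x OR (z OR (x OR z))
G4 = G3 OR z = (x OR (z OR (x OR z))) OR z
G5 = G4 AND G1 = ((x OR (z OR (x OR z))) OR z) AND (x OR z)
At x=0, y=0, z=0: circuit gives 0, formula gives 1.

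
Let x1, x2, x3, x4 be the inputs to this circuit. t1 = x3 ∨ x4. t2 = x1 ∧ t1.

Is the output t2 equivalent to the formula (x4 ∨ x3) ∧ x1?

Yes

t1 = x3 ∨ x4
t2 = x1 ∧ t1 = x1 ∧ (x3 ∨ x4)
At x1=0, x2=0, x3=0, x4=0: circuit gives 0, formula gives 0.
At x1=1, x2=0, x3=0, x4=1: circuit gives 1, formula gives 1.
Agrees on all 16 inputs.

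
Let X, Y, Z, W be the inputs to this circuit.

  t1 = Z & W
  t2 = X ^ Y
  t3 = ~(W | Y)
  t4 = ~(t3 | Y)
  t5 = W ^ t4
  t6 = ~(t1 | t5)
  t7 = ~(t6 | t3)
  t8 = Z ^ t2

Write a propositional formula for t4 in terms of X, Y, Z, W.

~((~(W | Y)) | Y)

t3 = ~(W | Y)
t4 = ~(t3 | Y) = ~((~(W | Y)) | Y)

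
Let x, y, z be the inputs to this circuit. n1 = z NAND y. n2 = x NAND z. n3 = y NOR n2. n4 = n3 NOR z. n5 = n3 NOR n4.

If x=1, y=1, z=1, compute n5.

1

n2 = 1 NAND 1 = 0
n3 = 1 NOR 0 = 0
n4 = 0 NOR 1 = 0
n5 = 0 NOR 0 = 1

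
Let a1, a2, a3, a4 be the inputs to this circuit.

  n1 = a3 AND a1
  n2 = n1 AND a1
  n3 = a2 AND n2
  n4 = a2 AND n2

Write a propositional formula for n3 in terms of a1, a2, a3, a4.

n1 = a3 AND a1
n2 = n1 AND a1 = (a3 AND a1) AND a1
n3 = a2 AND n2 = a2 AND ((a3 AND a1) AND a1)

a2 AND ((a3 AND a1) AND a1)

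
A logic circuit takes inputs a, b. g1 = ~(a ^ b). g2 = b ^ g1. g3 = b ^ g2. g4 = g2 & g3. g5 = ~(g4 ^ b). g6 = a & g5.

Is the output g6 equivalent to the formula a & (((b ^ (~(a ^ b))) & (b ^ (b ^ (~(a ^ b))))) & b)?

g1 = ~(a ^ b)
g2 = b ^ g1 = b ^ (~(a ^ b))
g3 = b ^ g2 = b ^ (b ^ (~(a ^ b)))
g4 = g2 & g3 = (b ^ (~(a ^ b))) & (b ^ (b ^ (~(a ^ b))))
g5 = ~(g4 ^ b) = ~(((b ^ (~(a ^ b))) & (b ^ (b ^ (~(a ^ b))))) ^ b)
g6 = a & g5 = a & (~(((b ^ (~(a ^ b))) & (b ^ (b ^ (~(a ^ b))))) ^ b))
At a=1, b=0: circuit gives 1, formula gives 0.

No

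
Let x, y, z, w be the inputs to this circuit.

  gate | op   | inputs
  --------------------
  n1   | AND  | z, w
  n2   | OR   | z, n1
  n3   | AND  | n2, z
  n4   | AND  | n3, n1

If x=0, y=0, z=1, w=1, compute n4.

1

n1 = 1 AND 1 = 1
n2 = 1 OR 1 = 1
n3 = 1 AND 1 = 1
n4 = 1 AND 1 = 1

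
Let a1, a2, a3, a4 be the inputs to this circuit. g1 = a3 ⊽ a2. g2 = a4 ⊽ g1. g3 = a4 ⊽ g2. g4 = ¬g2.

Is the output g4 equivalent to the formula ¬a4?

No

g1 = a3 ⊽ a2
g2 = a4 ⊽ g1 = a4 ⊽ (a3 ⊽ a2)
g4 = ¬g2 = ¬(a4 ⊽ (a3 ⊽ a2))
At a1=0, a2=0, a3=0, a4=1: circuit gives 1, formula gives 0.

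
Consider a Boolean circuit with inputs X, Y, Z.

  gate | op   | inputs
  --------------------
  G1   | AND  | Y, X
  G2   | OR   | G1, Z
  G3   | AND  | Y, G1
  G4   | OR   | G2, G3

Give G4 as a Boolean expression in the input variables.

((Y AND X) OR Z) OR (Y AND (Y AND X))

G1 = Y AND X
G2 = G1 OR Z = (Y AND X) OR Z
G3 = Y AND G1 = Y AND (Y AND X)
G4 = G2 OR G3 = ((Y AND X) OR Z) OR (Y AND (Y AND X))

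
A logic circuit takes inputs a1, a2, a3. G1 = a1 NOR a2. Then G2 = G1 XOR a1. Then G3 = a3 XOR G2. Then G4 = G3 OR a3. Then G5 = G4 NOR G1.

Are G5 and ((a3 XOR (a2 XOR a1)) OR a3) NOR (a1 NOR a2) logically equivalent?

No

G1 = a1 NOR a2
G2 = G1 XOR a1 = (a1 NOR a2) XOR a1
G3 = a3 XOR G2 = a3 XOR ((a1 NOR a2) XOR a1)
G4 = G3 OR a3 = (a3 XOR ((a1 NOR a2) XOR a1)) OR a3
G5 = G4 NOR G1 = ((a3 XOR ((a1 NOR a2) XOR a1)) OR a3) NOR (a1 NOR a2)
At a1=0, a2=1, a3=0: circuit gives 1, formula gives 0.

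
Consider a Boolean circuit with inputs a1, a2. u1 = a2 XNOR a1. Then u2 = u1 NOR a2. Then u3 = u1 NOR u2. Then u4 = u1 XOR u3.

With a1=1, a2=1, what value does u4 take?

u1 = 1 XNOR 1 = 1
u2 = 1 NOR 1 = 0
u3 = 1 NOR 0 = 0
u4 = 1 XOR 0 = 1

1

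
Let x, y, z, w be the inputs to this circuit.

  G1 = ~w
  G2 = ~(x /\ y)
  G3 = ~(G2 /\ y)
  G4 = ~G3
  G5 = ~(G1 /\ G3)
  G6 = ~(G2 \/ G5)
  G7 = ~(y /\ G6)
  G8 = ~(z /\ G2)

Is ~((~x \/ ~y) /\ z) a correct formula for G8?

G2 = ~(x /\ y)
G8 = ~(z /\ G2) = ~(z /\ (~(x /\ y)))
At x=0, y=0, z=1, w=0: circuit gives 0, formula gives 0.
At x=0, y=0, z=0, w=0: circuit gives 1, formula gives 1.
Agrees on all 16 inputs.

Yes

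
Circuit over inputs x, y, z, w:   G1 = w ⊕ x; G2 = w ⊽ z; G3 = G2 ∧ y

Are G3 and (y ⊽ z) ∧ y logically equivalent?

No

G2 = w ⊽ z
G3 = G2 ∧ y = (w ⊽ z) ∧ y
At x=0, y=1, z=0, w=0: circuit gives 1, formula gives 0.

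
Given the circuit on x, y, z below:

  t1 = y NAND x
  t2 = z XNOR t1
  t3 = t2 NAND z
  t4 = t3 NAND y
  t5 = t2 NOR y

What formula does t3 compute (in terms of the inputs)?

t1 = y NAND x
t2 = z XNOR t1 = z XNOR (y NAND x)
t3 = t2 NAND z = (z XNOR (y NAND x)) NAND z

(z XNOR (y NAND x)) NAND z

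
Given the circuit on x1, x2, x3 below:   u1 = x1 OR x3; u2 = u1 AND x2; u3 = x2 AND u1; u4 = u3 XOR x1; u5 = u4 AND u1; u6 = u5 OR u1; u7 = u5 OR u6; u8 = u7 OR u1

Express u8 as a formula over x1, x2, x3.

((((x2 AND (x1 OR x3)) XOR x1) AND (x1 OR x3)) OR ((((x2 AND (x1 OR x3)) XOR x1) AND (x1 OR x3)) OR (x1 OR x3))) OR (x1 OR x3)

u1 = x1 OR x3
u3 = x2 AND u1 = x2 AND (x1 OR x3)
u4 = u3 XOR x1 = (x2 AND (x1 OR x3)) XOR x1
u5 = u4 AND u1 = ((x2 AND (x1 OR x3)) XOR x1) AND (x1 OR x3)
u6 = u5 OR u1 = (((x2 AND (x1 OR x3)) XOR x1) AND (x1 OR x3)) OR (x1 OR x3)
u7 = u5 OR u6 = (((x2 AND (x1 OR x3)) XOR x1) AND (x1 OR x3)) OR ((((x2 AND (x1 OR x3)) XOR x1) AND (x1 OR x3)) OR (x1 OR x3))
u8 = u7 OR u1 = ((((x2 AND (x1 OR x3)) XOR x1) AND (x1 OR x3)) OR ((((x2 AND (x1 OR x3)) XOR x1) AND (x1 OR x3)) OR (x1 OR x3))) OR (x1 OR x3)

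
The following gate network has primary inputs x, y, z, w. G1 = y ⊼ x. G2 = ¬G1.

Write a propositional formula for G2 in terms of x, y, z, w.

G1 = y ⊼ x
G2 = ¬G1 = ¬(y ⊼ x)

¬(y ⊼ x)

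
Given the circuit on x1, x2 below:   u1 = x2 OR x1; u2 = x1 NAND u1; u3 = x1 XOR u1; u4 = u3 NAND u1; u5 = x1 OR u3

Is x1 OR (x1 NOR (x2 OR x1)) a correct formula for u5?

u1 = x2 OR x1
u3 = x1 XOR u1 = x1 XOR (x2 OR x1)
u5 = x1 OR u3 = x1 OR (x1 XOR (x2 OR x1))
At x1=0, x2=0: circuit gives 0, formula gives 1.

No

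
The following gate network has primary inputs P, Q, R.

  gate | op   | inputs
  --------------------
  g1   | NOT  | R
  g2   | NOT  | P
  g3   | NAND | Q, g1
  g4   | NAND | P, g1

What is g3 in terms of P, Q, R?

Q NAND NOT R

g1 = NOT R
g3 = Q NAND g1 = Q NAND NOT R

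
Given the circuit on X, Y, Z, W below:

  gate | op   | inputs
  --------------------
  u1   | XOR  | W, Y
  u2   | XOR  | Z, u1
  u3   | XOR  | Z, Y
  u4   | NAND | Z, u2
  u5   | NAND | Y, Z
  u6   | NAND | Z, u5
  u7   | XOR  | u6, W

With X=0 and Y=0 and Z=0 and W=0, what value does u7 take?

1

u5 = 0 NAND 0 = 1
u6 = 0 NAND 1 = 1
u7 = 1 XOR 0 = 1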